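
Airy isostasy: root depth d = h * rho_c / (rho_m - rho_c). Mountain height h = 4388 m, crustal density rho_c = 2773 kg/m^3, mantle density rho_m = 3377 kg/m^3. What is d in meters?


rho_m - rho_c = 3377 - 2773 = 604
d = 4388 * 2773 / 604
= 12167924 / 604
= 20145.57 m

20145.57


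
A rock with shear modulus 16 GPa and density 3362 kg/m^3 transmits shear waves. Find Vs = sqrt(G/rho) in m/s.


Convert G to Pa: G = 16e9 Pa
Compute G/rho = 16e9 / 3362 = 4759071.981
Vs = sqrt(4759071.981) = 2181.53 m/s

2181.53


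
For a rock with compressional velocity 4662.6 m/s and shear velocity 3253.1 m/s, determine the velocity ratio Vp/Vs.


Vp/Vs = 4662.6 / 3253.1
= 1.4333

1.4333


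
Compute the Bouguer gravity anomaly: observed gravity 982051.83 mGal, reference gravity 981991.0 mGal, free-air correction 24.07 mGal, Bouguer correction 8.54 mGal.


BA = g_obs - g_ref + FAC - BC
= 982051.83 - 981991.0 + 24.07 - 8.54
= 76.36 mGal

76.36


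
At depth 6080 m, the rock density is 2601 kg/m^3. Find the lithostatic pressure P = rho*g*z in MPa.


P = rho * g * z / 1e6
= 2601 * 9.81 * 6080 / 1e6
= 155136124.8 / 1e6
= 155.1361 MPa

155.1361


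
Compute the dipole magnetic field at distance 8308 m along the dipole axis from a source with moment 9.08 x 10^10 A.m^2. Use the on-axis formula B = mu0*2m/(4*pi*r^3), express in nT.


m = 9.08 x 10^10 = 90800000000 A.m^2
2m = 181600000000 A.m^2
r^3 = 8308^3 = 573441954112
B = (4pi*10^-7) * 181600000000 / (4*pi * 573441954112) * 1e9
= 228205.290357 / 7206084121193.74 * 1e9
= 31.6684 nT

31.6684


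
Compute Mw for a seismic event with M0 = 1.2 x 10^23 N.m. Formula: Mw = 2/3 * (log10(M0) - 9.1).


log10(M0) = log10(1.2 x 10^23) = 23.0792
Mw = 2/3 * (23.0792 - 9.1)
= 2/3 * 13.9792
= 9.32

9.32


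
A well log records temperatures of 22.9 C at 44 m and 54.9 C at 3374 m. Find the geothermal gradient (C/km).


dT = 54.9 - 22.9 = 32.0 C
dz = 3374 - 44 = 3330 m
gradient = dT/dz * 1000 = 32.0/3330 * 1000 = 9.6096 C/km

9.6096


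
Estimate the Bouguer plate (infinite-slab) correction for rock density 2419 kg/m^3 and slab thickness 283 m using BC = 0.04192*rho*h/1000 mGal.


BC = 0.04192 * rho * h / 1000
= 0.04192 * 2419 * 283 / 1000
= 28.6975 mGal

28.6975


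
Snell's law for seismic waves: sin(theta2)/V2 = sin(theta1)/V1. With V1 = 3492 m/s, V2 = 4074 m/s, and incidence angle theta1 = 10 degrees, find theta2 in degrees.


sin(theta1) = sin(10 deg) = 0.173648
sin(theta2) = V2/V1 * sin(theta1) = 4074/3492 * 0.173648 = 0.20259
theta2 = arcsin(0.20259) = 11.6884 degrees

11.6884


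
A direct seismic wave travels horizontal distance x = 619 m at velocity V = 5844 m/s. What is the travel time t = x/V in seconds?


t = x / V
= 619 / 5844
= 0.1059 s

0.1059


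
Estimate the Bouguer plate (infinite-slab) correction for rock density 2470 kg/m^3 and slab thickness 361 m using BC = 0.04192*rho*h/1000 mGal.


BC = 0.04192 * rho * h / 1000
= 0.04192 * 2470 * 361 / 1000
= 37.3788 mGal

37.3788


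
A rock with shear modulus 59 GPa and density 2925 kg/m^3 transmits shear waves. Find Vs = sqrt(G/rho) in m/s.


Convert G to Pa: G = 59e9 Pa
Compute G/rho = 59e9 / 2925 = 20170940.1709
Vs = sqrt(20170940.1709) = 4491.21 m/s

4491.21


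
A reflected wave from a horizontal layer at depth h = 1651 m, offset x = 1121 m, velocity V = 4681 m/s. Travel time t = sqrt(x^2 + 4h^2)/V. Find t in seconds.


x^2 + 4h^2 = 1121^2 + 4*1651^2 = 1256641 + 10903204 = 12159845
sqrt(12159845) = 3487.0969
t = 3487.0969 / 4681 = 0.7449 s

0.7449


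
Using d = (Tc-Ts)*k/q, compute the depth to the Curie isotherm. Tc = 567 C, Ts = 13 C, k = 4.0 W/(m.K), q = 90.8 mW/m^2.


T_Curie - T_surf = 567 - 13 = 554 C
Convert q to W/m^2: 90.8 mW/m^2 = 0.0908 W/m^2
d = 554 * 4.0 / 0.0908 = 24405.29 m

24405.29


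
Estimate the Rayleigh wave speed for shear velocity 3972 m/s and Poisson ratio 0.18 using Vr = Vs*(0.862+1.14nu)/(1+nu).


Numerator factor = 0.862 + 1.14*0.18 = 1.0672
Denominator = 1 + 0.18 = 1.18
Vr = 3972 * 1.0672 / 1.18 = 3592.3 m/s

3592.3


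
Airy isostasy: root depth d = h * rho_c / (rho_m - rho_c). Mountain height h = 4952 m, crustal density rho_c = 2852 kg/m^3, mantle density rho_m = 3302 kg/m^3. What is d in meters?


rho_m - rho_c = 3302 - 2852 = 450
d = 4952 * 2852 / 450
= 14123104 / 450
= 31384.68 m

31384.68


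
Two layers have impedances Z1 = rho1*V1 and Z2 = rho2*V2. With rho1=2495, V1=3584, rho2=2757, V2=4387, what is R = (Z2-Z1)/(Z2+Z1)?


Z1 = 2495 * 3584 = 8942080
Z2 = 2757 * 4387 = 12094959
R = (12094959 - 8942080) / (12094959 + 8942080) = 3152879 / 21037039 = 0.1499

0.1499


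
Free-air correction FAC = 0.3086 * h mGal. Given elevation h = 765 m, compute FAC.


FAC = 0.3086 * h
= 0.3086 * 765
= 236.079 mGal

236.079


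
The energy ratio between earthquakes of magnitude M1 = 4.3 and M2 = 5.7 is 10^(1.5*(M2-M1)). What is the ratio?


M2 - M1 = 5.7 - 4.3 = 1.4
1.5 * 1.4 = 2.1
ratio = 10^2.1 = 125.89

125.89


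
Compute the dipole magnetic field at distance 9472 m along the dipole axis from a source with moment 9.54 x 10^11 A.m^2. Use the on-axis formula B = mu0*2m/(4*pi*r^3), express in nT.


m = 9.54 x 10^11 = 954000000000 A.m^2
2m = 1908000000000 A.m^2
r^3 = 9472^3 = 849816322048
B = (4pi*10^-7) * 1908000000000 / (4*pi * 849816322048) * 1e9
= 2397663.51322 / 10679106856986.78 * 1e9
= 224.5191 nT

224.5191


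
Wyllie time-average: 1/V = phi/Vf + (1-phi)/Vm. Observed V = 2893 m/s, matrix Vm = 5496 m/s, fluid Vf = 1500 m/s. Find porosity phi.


1/V - 1/Vm = 1/2893 - 1/5496 = 0.00016371
1/Vf - 1/Vm = 1/1500 - 1/5496 = 0.00048472
phi = 0.00016371 / 0.00048472 = 0.3377

0.3377


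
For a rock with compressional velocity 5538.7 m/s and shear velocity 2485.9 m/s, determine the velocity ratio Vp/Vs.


Vp/Vs = 5538.7 / 2485.9
= 2.228

2.228


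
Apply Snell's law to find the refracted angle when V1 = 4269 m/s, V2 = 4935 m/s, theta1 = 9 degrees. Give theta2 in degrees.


sin(theta1) = sin(9 deg) = 0.156434
sin(theta2) = V2/V1 * sin(theta1) = 4935/4269 * 0.156434 = 0.18084
theta2 = arcsin(0.18084) = 10.4187 degrees

10.4187


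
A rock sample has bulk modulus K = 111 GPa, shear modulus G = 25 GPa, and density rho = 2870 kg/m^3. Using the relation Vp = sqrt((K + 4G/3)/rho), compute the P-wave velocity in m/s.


First compute the effective modulus:
K + 4G/3 = 111e9 + 4*25e9/3 = 144333333333.33 Pa
Then divide by density:
144333333333.33 / 2870 = 50290360.0465 Pa/(kg/m^3)
Take the square root:
Vp = sqrt(50290360.0465) = 7091.57 m/s

7091.57


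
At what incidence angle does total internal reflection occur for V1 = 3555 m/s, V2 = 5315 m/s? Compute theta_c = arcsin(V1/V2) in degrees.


V1/V2 = 3555/5315 = 0.668862
theta_c = arcsin(0.668862) = 41.9793 degrees

41.9793


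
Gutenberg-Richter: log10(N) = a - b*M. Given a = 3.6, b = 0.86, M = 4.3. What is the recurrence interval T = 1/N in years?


log10(N) = 3.6 - 0.86*4.3 = -0.098
N = 10^-0.098 = 0.797995
T = 1/N = 1/0.797995 = 1.2531 years

1.2531


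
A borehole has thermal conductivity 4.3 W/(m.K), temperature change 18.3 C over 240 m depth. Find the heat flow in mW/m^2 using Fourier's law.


q = k * dT / dz * 1000
= 4.3 * 18.3 / 240 * 1000
= 0.327875 * 1000
= 327.875 mW/m^2

327.875


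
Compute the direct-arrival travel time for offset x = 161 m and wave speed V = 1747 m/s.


t = x / V
= 161 / 1747
= 0.0922 s

0.0922


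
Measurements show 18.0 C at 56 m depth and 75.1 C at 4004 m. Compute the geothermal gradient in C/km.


dT = 75.1 - 18.0 = 57.1 C
dz = 4004 - 56 = 3948 m
gradient = dT/dz * 1000 = 57.1/3948 * 1000 = 14.463 C/km

14.463


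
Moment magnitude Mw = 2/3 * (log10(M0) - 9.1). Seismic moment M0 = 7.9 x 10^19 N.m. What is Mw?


log10(M0) = log10(7.9 x 10^19) = 19.8976
Mw = 2/3 * (19.8976 - 9.1)
= 2/3 * 10.7976
= 7.2

7.2


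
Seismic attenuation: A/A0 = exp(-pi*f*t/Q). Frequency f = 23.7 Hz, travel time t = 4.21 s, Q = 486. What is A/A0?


pi*f*t/Q = pi*23.7*4.21/486 = 0.644977
A/A0 = exp(-0.644977) = 0.524675

0.524675


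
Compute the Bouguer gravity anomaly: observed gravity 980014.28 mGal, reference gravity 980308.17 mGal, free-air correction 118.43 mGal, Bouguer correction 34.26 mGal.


BA = g_obs - g_ref + FAC - BC
= 980014.28 - 980308.17 + 118.43 - 34.26
= -209.72 mGal

-209.72


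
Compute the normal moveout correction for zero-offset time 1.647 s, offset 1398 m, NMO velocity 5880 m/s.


x/Vnmo = 1398/5880 = 0.237755
(x/Vnmo)^2 = 0.056527
t0^2 = 2.712609
sqrt(2.712609 + 0.056527) = 1.664072
dt = 1.664072 - 1.647 = 0.017072

0.017072


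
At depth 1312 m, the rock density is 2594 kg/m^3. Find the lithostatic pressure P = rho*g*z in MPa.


P = rho * g * z / 1e6
= 2594 * 9.81 * 1312 / 1e6
= 33386647.68 / 1e6
= 33.3866 MPa

33.3866


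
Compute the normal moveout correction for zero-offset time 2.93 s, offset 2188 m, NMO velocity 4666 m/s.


x/Vnmo = 2188/4666 = 0.468924
(x/Vnmo)^2 = 0.21989
t0^2 = 8.5849
sqrt(8.5849 + 0.21989) = 2.967287
dt = 2.967287 - 2.93 = 0.037287

0.037287


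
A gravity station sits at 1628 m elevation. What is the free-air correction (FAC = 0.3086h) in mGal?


FAC = 0.3086 * h
= 0.3086 * 1628
= 502.4008 mGal

502.4008


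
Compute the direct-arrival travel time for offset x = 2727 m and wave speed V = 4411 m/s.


t = x / V
= 2727 / 4411
= 0.6182 s

0.6182


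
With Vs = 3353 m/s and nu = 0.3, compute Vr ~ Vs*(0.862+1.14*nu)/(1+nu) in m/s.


Numerator factor = 0.862 + 1.14*0.3 = 1.204
Denominator = 1 + 0.3 = 1.3
Vr = 3353 * 1.204 / 1.3 = 3105.39 m/s

3105.39


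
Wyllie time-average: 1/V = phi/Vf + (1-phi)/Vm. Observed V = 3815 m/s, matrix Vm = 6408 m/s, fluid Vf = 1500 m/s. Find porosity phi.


1/V - 1/Vm = 1/3815 - 1/6408 = 0.00010607
1/Vf - 1/Vm = 1/1500 - 1/6408 = 0.00051061
phi = 0.00010607 / 0.00051061 = 0.2077

0.2077


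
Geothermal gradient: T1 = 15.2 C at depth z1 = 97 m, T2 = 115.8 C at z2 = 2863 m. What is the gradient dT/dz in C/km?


dT = 115.8 - 15.2 = 100.6 C
dz = 2863 - 97 = 2766 m
gradient = dT/dz * 1000 = 100.6/2766 * 1000 = 36.3702 C/km

36.3702


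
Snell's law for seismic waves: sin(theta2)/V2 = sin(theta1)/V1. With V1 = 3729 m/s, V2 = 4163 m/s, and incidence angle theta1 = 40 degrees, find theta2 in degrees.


sin(theta1) = sin(40 deg) = 0.642788
sin(theta2) = V2/V1 * sin(theta1) = 4163/3729 * 0.642788 = 0.717599
theta2 = arcsin(0.717599) = 45.8566 degrees

45.8566


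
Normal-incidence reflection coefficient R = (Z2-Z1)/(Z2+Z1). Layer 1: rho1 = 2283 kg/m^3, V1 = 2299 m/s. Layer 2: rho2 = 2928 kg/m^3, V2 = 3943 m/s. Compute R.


Z1 = 2283 * 2299 = 5248617
Z2 = 2928 * 3943 = 11545104
R = (11545104 - 5248617) / (11545104 + 5248617) = 6296487 / 16793721 = 0.3749

0.3749


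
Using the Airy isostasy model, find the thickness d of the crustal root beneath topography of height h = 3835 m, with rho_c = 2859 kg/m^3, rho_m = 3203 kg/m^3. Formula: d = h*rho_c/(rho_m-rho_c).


rho_m - rho_c = 3203 - 2859 = 344
d = 3835 * 2859 / 344
= 10964265 / 344
= 31872.86 m

31872.86


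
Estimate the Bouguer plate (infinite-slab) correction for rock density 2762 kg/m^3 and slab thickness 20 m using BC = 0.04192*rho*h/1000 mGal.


BC = 0.04192 * rho * h / 1000
= 0.04192 * 2762 * 20 / 1000
= 2.3157 mGal

2.3157


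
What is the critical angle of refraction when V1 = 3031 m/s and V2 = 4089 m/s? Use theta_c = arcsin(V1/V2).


V1/V2 = 3031/4089 = 0.741257
theta_c = arcsin(0.741257) = 47.8386 degrees

47.8386


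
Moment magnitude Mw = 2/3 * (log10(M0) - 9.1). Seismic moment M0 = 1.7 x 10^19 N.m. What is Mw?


log10(M0) = log10(1.7 x 10^19) = 19.2304
Mw = 2/3 * (19.2304 - 9.1)
= 2/3 * 10.1304
= 6.75

6.75


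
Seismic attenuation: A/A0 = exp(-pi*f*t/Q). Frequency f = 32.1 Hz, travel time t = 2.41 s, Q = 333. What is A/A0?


pi*f*t/Q = pi*32.1*2.41/333 = 0.72984
A/A0 = exp(-0.72984) = 0.481986

0.481986


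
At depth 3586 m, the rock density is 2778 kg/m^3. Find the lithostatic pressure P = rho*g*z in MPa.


P = rho * g * z / 1e6
= 2778 * 9.81 * 3586 / 1e6
= 97726317.48 / 1e6
= 97.7263 MPa

97.7263


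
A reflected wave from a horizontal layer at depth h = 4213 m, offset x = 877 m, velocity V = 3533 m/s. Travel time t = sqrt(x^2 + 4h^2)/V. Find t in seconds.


x^2 + 4h^2 = 877^2 + 4*4213^2 = 769129 + 70997476 = 71766605
sqrt(71766605) = 8471.5173
t = 8471.5173 / 3533 = 2.3978 s

2.3978


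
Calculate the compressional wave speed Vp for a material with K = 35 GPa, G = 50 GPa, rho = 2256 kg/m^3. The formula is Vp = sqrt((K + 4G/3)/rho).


First compute the effective modulus:
K + 4G/3 = 35e9 + 4*50e9/3 = 101666666666.67 Pa
Then divide by density:
101666666666.67 / 2256 = 45065011.8203 Pa/(kg/m^3)
Take the square root:
Vp = sqrt(45065011.8203) = 6713.05 m/s

6713.05


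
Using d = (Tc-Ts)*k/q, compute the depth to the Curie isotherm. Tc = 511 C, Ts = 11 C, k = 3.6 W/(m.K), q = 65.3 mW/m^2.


T_Curie - T_surf = 511 - 11 = 500 C
Convert q to W/m^2: 65.3 mW/m^2 = 0.0653 W/m^2
d = 500 * 3.6 / 0.0653 = 27565.08 m

27565.08


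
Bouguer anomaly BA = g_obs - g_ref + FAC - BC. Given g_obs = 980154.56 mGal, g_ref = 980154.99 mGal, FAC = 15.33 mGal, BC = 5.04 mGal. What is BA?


BA = g_obs - g_ref + FAC - BC
= 980154.56 - 980154.99 + 15.33 - 5.04
= 9.86 mGal

9.86


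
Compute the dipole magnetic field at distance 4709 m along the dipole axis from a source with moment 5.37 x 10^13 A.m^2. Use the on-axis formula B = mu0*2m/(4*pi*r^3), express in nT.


m = 5.37 x 10^13 = 53700000000000 A.m^2
2m = 107400000000000 A.m^2
r^3 = 4709^3 = 104420572829
B = (4pi*10^-7) * 107400000000000 / (4*pi * 104420572829) * 1e9
= 134962820.398218 / 1312187617932.9 * 1e9
= 102853.2952 nT

102853.2952


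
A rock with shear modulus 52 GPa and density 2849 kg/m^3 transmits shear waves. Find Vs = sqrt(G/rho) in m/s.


Convert G to Pa: G = 52e9 Pa
Compute G/rho = 52e9 / 2849 = 18252018.252
Vs = sqrt(18252018.252) = 4272.24 m/s

4272.24


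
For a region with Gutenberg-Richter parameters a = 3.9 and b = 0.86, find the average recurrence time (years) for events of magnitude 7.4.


log10(N) = 3.9 - 0.86*7.4 = -2.464
N = 10^-2.464 = 0.003436
T = 1/N = 1/0.003436 = 291.0717 years

291.0717


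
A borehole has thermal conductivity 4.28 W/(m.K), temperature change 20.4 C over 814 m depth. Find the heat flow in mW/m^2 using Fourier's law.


q = k * dT / dz * 1000
= 4.28 * 20.4 / 814 * 1000
= 0.107263 * 1000
= 107.2629 mW/m^2

107.2629


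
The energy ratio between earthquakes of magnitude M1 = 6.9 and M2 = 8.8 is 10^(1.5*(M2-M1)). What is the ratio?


M2 - M1 = 8.8 - 6.9 = 1.9
1.5 * 1.9 = 2.85
ratio = 10^2.85 = 707.95

707.95


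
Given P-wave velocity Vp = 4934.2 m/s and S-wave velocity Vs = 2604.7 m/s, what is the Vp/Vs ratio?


Vp/Vs = 4934.2 / 2604.7
= 1.8943

1.8943


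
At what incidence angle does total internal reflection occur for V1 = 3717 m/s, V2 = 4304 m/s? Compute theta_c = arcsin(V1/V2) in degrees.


V1/V2 = 3717/4304 = 0.863615
theta_c = arcsin(0.863615) = 59.725 degrees

59.725


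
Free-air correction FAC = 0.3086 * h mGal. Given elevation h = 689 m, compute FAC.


FAC = 0.3086 * h
= 0.3086 * 689
= 212.6254 mGal

212.6254


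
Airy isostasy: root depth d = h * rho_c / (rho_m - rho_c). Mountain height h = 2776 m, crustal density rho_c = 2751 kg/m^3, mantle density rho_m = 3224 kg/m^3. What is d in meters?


rho_m - rho_c = 3224 - 2751 = 473
d = 2776 * 2751 / 473
= 7636776 / 473
= 16145.4 m

16145.4


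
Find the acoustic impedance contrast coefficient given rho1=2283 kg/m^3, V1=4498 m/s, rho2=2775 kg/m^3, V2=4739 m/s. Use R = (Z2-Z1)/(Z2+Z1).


Z1 = 2283 * 4498 = 10268934
Z2 = 2775 * 4739 = 13150725
R = (13150725 - 10268934) / (13150725 + 10268934) = 2881791 / 23419659 = 0.1231

0.1231


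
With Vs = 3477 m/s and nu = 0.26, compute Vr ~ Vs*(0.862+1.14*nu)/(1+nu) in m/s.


Numerator factor = 0.862 + 1.14*0.26 = 1.1584
Denominator = 1 + 0.26 = 1.26
Vr = 3477 * 1.1584 / 1.26 = 3196.63 m/s

3196.63


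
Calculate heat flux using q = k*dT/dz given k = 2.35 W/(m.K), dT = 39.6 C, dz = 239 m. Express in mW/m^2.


q = k * dT / dz * 1000
= 2.35 * 39.6 / 239 * 1000
= 0.389372 * 1000
= 389.3724 mW/m^2

389.3724


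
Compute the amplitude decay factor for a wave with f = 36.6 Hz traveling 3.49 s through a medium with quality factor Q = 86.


pi*f*t/Q = pi*36.6*3.49/86 = 4.666142
A/A0 = exp(-4.666142) = 0.009408

0.009408


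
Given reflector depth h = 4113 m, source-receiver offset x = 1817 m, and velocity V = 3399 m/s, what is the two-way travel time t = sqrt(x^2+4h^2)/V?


x^2 + 4h^2 = 1817^2 + 4*4113^2 = 3301489 + 67667076 = 70968565
sqrt(70968565) = 8424.2842
t = 8424.2842 / 3399 = 2.4785 s

2.4785


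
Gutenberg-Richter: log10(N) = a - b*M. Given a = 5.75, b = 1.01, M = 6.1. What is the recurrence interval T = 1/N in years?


log10(N) = 5.75 - 1.01*6.1 = -0.411
N = 10^-0.411 = 0.38815
T = 1/N = 1/0.38815 = 2.5763 years

2.5763


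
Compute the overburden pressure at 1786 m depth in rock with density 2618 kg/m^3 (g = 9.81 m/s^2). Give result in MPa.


P = rho * g * z / 1e6
= 2618 * 9.81 * 1786 / 1e6
= 45869087.88 / 1e6
= 45.8691 MPa

45.8691


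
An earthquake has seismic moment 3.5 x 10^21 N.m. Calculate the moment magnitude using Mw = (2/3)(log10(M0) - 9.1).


log10(M0) = log10(3.5 x 10^21) = 21.5441
Mw = 2/3 * (21.5441 - 9.1)
= 2/3 * 12.4441
= 8.3

8.3


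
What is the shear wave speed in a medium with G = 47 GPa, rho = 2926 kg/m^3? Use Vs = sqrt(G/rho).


Convert G to Pa: G = 47e9 Pa
Compute G/rho = 47e9 / 2926 = 16062884.4839
Vs = sqrt(16062884.4839) = 4007.85 m/s

4007.85


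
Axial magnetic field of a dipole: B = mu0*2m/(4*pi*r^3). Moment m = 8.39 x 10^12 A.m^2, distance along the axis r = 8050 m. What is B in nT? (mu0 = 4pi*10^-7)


m = 8.39 x 10^12 = 8390000000000 A.m^2
2m = 16780000000000 A.m^2
r^3 = 8050^3 = 521660125000
B = (4pi*10^-7) * 16780000000000 / (4*pi * 521660125000) * 1e9
= 21086369.890895 / 6555374465482.93 * 1e9
= 3216.6538 nT

3216.6538


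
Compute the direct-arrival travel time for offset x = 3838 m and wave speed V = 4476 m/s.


t = x / V
= 3838 / 4476
= 0.8575 s

0.8575


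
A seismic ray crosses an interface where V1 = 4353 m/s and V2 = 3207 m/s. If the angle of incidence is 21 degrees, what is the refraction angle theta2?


sin(theta1) = sin(21 deg) = 0.358368
sin(theta2) = V2/V1 * sin(theta1) = 3207/4353 * 0.358368 = 0.264022
theta2 = arcsin(0.264022) = 15.3088 degrees

15.3088


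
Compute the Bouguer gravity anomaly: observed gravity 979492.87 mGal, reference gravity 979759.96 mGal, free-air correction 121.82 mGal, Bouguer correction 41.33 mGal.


BA = g_obs - g_ref + FAC - BC
= 979492.87 - 979759.96 + 121.82 - 41.33
= -186.6 mGal

-186.6


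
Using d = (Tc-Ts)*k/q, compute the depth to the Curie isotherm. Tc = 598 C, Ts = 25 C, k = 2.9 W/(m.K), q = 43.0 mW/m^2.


T_Curie - T_surf = 598 - 25 = 573 C
Convert q to W/m^2: 43.0 mW/m^2 = 0.043 W/m^2
d = 573 * 2.9 / 0.043 = 38644.19 m

38644.19


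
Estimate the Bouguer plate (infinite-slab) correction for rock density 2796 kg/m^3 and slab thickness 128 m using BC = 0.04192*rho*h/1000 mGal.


BC = 0.04192 * rho * h / 1000
= 0.04192 * 2796 * 128 / 1000
= 15.0027 mGal

15.0027


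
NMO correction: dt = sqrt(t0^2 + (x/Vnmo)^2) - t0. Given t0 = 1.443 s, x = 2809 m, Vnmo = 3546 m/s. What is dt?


x/Vnmo = 2809/3546 = 0.79216
(x/Vnmo)^2 = 0.627518
t0^2 = 2.082249
sqrt(2.082249 + 0.627518) = 1.646137
dt = 1.646137 - 1.443 = 0.203137

0.203137


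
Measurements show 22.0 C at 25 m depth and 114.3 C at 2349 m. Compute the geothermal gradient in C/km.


dT = 114.3 - 22.0 = 92.3 C
dz = 2349 - 25 = 2324 m
gradient = dT/dz * 1000 = 92.3/2324 * 1000 = 39.716 C/km

39.716


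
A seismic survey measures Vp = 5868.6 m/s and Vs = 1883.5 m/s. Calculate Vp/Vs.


Vp/Vs = 5868.6 / 1883.5
= 3.1158

3.1158


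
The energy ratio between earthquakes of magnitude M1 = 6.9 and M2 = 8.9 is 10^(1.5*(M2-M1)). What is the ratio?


M2 - M1 = 8.9 - 6.9 = 2.0
1.5 * 2.0 = 3.0
ratio = 10^3.0 = 1000.0

1000.0


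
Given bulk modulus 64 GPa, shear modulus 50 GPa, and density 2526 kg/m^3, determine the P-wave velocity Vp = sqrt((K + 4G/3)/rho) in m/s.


First compute the effective modulus:
K + 4G/3 = 64e9 + 4*50e9/3 = 130666666666.67 Pa
Then divide by density:
130666666666.67 / 2526 = 51728688.3083 Pa/(kg/m^3)
Take the square root:
Vp = sqrt(51728688.3083) = 7192.27 m/s

7192.27


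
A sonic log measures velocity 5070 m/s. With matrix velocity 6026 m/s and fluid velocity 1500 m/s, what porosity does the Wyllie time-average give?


1/V - 1/Vm = 1/5070 - 1/6026 = 3.129e-05
1/Vf - 1/Vm = 1/1500 - 1/6026 = 0.00050072
phi = 3.129e-05 / 0.00050072 = 0.0625

0.0625


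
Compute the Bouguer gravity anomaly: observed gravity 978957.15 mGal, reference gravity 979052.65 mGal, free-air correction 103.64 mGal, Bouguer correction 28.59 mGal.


BA = g_obs - g_ref + FAC - BC
= 978957.15 - 979052.65 + 103.64 - 28.59
= -20.45 mGal

-20.45


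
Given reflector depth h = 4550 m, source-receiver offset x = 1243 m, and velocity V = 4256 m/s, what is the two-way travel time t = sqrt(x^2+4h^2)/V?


x^2 + 4h^2 = 1243^2 + 4*4550^2 = 1545049 + 82810000 = 84355049
sqrt(84355049) = 9184.5005
t = 9184.5005 / 4256 = 2.158 s

2.158


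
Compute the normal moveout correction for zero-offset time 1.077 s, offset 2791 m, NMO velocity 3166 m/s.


x/Vnmo = 2791/3166 = 0.881554
(x/Vnmo)^2 = 0.777137
t0^2 = 1.159929
sqrt(1.159929 + 0.777137) = 1.391785
dt = 1.391785 - 1.077 = 0.314785

0.314785


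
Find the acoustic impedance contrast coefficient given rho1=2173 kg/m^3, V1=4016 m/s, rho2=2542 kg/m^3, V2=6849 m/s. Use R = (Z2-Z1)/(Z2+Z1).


Z1 = 2173 * 4016 = 8726768
Z2 = 2542 * 6849 = 17410158
R = (17410158 - 8726768) / (17410158 + 8726768) = 8683390 / 26136926 = 0.3322

0.3322


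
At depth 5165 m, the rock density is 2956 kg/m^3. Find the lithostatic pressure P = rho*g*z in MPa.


P = rho * g * z / 1e6
= 2956 * 9.81 * 5165 / 1e6
= 149776529.4 / 1e6
= 149.7765 MPa

149.7765


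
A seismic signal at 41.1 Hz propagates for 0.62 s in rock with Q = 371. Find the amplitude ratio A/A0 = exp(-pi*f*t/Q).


pi*f*t/Q = pi*41.1*0.62/371 = 0.215779
A/A0 = exp(-0.215779) = 0.805913

0.805913


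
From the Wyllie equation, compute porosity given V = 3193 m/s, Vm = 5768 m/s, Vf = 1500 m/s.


1/V - 1/Vm = 1/3193 - 1/5768 = 0.00013981
1/Vf - 1/Vm = 1/1500 - 1/5768 = 0.0004933
phi = 0.00013981 / 0.0004933 = 0.2834

0.2834


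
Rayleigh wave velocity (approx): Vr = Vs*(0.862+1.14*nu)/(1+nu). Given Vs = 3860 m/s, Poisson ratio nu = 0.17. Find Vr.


Numerator factor = 0.862 + 1.14*0.17 = 1.0558
Denominator = 1 + 0.17 = 1.17
Vr = 3860 * 1.0558 / 1.17 = 3483.24 m/s

3483.24


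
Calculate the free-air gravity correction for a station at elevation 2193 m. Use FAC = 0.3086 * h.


FAC = 0.3086 * h
= 0.3086 * 2193
= 676.7598 mGal

676.7598


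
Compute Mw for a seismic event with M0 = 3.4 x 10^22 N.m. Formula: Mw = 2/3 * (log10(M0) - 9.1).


log10(M0) = log10(3.4 x 10^22) = 22.5315
Mw = 2/3 * (22.5315 - 9.1)
= 2/3 * 13.4315
= 8.95

8.95


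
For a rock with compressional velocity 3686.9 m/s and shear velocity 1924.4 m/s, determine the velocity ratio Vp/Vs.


Vp/Vs = 3686.9 / 1924.4
= 1.9159

1.9159


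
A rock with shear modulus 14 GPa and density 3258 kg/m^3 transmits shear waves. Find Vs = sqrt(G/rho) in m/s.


Convert G to Pa: G = 14e9 Pa
Compute G/rho = 14e9 / 3258 = 4297114.7944
Vs = sqrt(4297114.7944) = 2072.95 m/s

2072.95


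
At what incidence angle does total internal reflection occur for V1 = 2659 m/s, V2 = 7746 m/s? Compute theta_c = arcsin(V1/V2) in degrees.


V1/V2 = 2659/7746 = 0.343274
theta_c = arcsin(0.343274) = 20.0765 degrees

20.0765


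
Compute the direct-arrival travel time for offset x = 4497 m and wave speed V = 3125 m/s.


t = x / V
= 4497 / 3125
= 1.439 s

1.439


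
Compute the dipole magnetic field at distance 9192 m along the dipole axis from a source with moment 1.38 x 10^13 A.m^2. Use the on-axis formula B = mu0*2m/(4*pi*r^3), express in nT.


m = 1.38 x 10^13 = 13800000000000 A.m^2
2m = 27600000000000 A.m^2
r^3 = 9192^3 = 776658405888
B = (4pi*10^-7) * 27600000000000 / (4*pi * 776658405888) * 1e9
= 34683182.895631 / 9759777369146.0 * 1e9
= 3553.6859 nT

3553.6859


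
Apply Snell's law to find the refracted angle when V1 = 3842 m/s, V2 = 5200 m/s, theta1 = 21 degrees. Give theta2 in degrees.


sin(theta1) = sin(21 deg) = 0.358368
sin(theta2) = V2/V1 * sin(theta1) = 5200/3842 * 0.358368 = 0.485037
theta2 = arcsin(0.485037) = 29.0149 degrees

29.0149


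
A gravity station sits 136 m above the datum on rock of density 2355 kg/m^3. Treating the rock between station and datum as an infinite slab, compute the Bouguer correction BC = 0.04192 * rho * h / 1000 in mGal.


BC = 0.04192 * rho * h / 1000
= 0.04192 * 2355 * 136 / 1000
= 13.4261 mGal

13.4261


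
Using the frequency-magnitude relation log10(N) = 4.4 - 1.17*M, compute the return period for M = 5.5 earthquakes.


log10(N) = 4.4 - 1.17*5.5 = -2.035
N = 10^-2.035 = 0.009226
T = 1/N = 1/0.009226 = 108.3927 years

108.3927


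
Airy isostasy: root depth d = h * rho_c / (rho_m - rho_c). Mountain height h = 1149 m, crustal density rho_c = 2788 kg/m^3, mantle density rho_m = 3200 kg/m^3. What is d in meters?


rho_m - rho_c = 3200 - 2788 = 412
d = 1149 * 2788 / 412
= 3203412 / 412
= 7775.27 m

7775.27


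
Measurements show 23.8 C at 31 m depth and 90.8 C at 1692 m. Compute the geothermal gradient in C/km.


dT = 90.8 - 23.8 = 67.0 C
dz = 1692 - 31 = 1661 m
gradient = dT/dz * 1000 = 67.0/1661 * 1000 = 40.3371 C/km

40.3371


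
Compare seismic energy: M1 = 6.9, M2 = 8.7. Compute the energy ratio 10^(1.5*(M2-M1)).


M2 - M1 = 8.7 - 6.9 = 1.8
1.5 * 1.8 = 2.7
ratio = 10^2.7 = 501.19

501.19


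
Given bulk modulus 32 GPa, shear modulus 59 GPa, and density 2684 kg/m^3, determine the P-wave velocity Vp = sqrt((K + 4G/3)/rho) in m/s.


First compute the effective modulus:
K + 4G/3 = 32e9 + 4*59e9/3 = 110666666666.67 Pa
Then divide by density:
110666666666.67 / 2684 = 41231992.0517 Pa/(kg/m^3)
Take the square root:
Vp = sqrt(41231992.0517) = 6421.21 m/s

6421.21


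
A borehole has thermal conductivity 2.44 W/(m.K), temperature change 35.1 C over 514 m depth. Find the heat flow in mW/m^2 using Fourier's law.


q = k * dT / dz * 1000
= 2.44 * 35.1 / 514 * 1000
= 0.166623 * 1000
= 166.6226 mW/m^2

166.6226


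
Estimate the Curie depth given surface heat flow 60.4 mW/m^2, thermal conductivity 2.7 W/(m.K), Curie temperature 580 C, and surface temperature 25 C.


T_Curie - T_surf = 580 - 25 = 555 C
Convert q to W/m^2: 60.4 mW/m^2 = 0.0604 W/m^2
d = 555 * 2.7 / 0.0604 = 24809.6 m

24809.6


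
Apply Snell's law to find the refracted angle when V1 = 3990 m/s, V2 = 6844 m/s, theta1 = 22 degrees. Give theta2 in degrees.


sin(theta1) = sin(22 deg) = 0.374607
sin(theta2) = V2/V1 * sin(theta1) = 6844/3990 * 0.374607 = 0.642558
theta2 = arcsin(0.642558) = 39.9828 degrees

39.9828


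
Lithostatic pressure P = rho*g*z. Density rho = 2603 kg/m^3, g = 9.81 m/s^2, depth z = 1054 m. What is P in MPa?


P = rho * g * z / 1e6
= 2603 * 9.81 * 1054 / 1e6
= 26914343.22 / 1e6
= 26.9143 MPa

26.9143


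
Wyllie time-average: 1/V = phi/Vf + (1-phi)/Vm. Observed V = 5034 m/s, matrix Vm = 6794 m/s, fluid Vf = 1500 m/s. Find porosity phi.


1/V - 1/Vm = 1/5034 - 1/6794 = 5.146e-05
1/Vf - 1/Vm = 1/1500 - 1/6794 = 0.00051948
phi = 5.146e-05 / 0.00051948 = 0.0991

0.0991


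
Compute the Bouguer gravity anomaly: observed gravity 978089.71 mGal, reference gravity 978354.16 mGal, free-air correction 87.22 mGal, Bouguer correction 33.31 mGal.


BA = g_obs - g_ref + FAC - BC
= 978089.71 - 978354.16 + 87.22 - 33.31
= -210.54 mGal

-210.54


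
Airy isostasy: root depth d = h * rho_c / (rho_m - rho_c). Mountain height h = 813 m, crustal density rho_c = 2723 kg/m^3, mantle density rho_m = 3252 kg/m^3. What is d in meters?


rho_m - rho_c = 3252 - 2723 = 529
d = 813 * 2723 / 529
= 2213799 / 529
= 4184.88 m

4184.88


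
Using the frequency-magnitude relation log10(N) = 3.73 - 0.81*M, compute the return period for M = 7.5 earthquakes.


log10(N) = 3.73 - 0.81*7.5 = -2.345
N = 10^-2.345 = 0.004519
T = 1/N = 1/0.004519 = 221.3095 years

221.3095


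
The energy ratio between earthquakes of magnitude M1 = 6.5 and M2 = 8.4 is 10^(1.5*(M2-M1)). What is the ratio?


M2 - M1 = 8.4 - 6.5 = 1.9
1.5 * 1.9 = 2.85
ratio = 10^2.85 = 707.95

707.95


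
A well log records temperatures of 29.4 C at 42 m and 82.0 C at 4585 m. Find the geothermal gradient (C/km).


dT = 82.0 - 29.4 = 52.6 C
dz = 4585 - 42 = 4543 m
gradient = dT/dz * 1000 = 52.6/4543 * 1000 = 11.5783 C/km

11.5783


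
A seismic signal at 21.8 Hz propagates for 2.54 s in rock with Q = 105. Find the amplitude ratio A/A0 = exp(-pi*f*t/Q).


pi*f*t/Q = pi*21.8*2.54/105 = 1.656726
A/A0 = exp(-1.656726) = 0.190762

0.190762


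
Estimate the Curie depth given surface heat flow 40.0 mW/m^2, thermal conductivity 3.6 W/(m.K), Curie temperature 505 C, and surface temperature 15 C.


T_Curie - T_surf = 505 - 15 = 490 C
Convert q to W/m^2: 40.0 mW/m^2 = 0.04 W/m^2
d = 490 * 3.6 / 0.04 = 44100.0 m

44100.0


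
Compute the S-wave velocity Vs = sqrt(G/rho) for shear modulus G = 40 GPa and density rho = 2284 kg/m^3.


Convert G to Pa: G = 40e9 Pa
Compute G/rho = 40e9 / 2284 = 17513134.8511
Vs = sqrt(17513134.8511) = 4184.87 m/s

4184.87


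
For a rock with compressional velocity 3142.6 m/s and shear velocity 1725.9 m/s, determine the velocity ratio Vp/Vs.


Vp/Vs = 3142.6 / 1725.9
= 1.8208

1.8208


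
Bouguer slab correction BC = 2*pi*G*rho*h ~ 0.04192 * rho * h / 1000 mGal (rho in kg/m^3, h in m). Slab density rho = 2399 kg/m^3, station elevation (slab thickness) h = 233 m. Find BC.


BC = 0.04192 * rho * h / 1000
= 0.04192 * 2399 * 233 / 1000
= 23.4319 mGal

23.4319


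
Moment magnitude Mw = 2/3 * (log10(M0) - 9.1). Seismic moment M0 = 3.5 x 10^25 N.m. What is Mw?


log10(M0) = log10(3.5 x 10^25) = 25.5441
Mw = 2/3 * (25.5441 - 9.1)
= 2/3 * 16.4441
= 10.96

10.96


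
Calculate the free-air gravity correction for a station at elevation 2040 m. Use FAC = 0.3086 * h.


FAC = 0.3086 * h
= 0.3086 * 2040
= 629.544 mGal

629.544


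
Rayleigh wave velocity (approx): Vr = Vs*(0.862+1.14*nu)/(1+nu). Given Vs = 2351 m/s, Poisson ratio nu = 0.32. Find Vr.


Numerator factor = 0.862 + 1.14*0.32 = 1.2268
Denominator = 1 + 0.32 = 1.32
Vr = 2351 * 1.2268 / 1.32 = 2185.01 m/s

2185.01


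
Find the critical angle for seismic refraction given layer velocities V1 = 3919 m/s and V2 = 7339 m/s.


V1/V2 = 3919/7339 = 0.533996
theta_c = arcsin(0.533996) = 32.2759 degrees

32.2759


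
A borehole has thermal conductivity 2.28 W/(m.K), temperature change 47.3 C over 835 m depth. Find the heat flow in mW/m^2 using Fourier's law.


q = k * dT / dz * 1000
= 2.28 * 47.3 / 835 * 1000
= 0.129154 * 1000
= 129.1545 mW/m^2

129.1545


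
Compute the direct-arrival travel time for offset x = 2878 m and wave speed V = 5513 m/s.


t = x / V
= 2878 / 5513
= 0.522 s

0.522


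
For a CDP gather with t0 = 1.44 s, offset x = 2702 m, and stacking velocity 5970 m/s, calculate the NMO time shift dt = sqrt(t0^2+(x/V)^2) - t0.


x/Vnmo = 2702/5970 = 0.452596
(x/Vnmo)^2 = 0.204843
t0^2 = 2.0736
sqrt(2.0736 + 0.204843) = 1.509451
dt = 1.509451 - 1.44 = 0.069451

0.069451


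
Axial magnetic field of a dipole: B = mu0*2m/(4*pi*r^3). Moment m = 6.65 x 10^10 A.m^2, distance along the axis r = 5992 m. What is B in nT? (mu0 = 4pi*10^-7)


m = 6.65 x 10^10 = 66500000000 A.m^2
2m = 133000000000 A.m^2
r^3 = 5992^3 = 215137151488
B = (4pi*10^-7) * 133000000000 / (4*pi * 215137151488) * 1e9
= 167132.729171 / 2703493178515.74 * 1e9
= 61.821 nT

61.821


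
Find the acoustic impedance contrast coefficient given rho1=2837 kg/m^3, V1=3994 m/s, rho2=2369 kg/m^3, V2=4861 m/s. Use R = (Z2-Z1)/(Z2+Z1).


Z1 = 2837 * 3994 = 11330978
Z2 = 2369 * 4861 = 11515709
R = (11515709 - 11330978) / (11515709 + 11330978) = 184731 / 22846687 = 0.0081

0.0081


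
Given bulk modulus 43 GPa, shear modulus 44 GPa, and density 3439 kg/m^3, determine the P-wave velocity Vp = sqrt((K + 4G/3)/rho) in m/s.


First compute the effective modulus:
K + 4G/3 = 43e9 + 4*44e9/3 = 101666666666.67 Pa
Then divide by density:
101666666666.67 / 3439 = 29562857.4198 Pa/(kg/m^3)
Take the square root:
Vp = sqrt(29562857.4198) = 5437.17 m/s

5437.17


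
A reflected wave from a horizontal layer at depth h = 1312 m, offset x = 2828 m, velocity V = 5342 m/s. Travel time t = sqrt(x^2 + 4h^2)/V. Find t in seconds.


x^2 + 4h^2 = 2828^2 + 4*1312^2 = 7997584 + 6885376 = 14882960
sqrt(14882960) = 3857.844
t = 3857.844 / 5342 = 0.7222 s

0.7222


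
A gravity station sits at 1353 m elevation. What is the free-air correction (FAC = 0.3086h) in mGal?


FAC = 0.3086 * h
= 0.3086 * 1353
= 417.5358 mGal

417.5358


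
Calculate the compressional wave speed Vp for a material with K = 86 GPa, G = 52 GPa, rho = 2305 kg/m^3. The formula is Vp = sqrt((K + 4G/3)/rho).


First compute the effective modulus:
K + 4G/3 = 86e9 + 4*52e9/3 = 155333333333.33 Pa
Then divide by density:
155333333333.33 / 2305 = 67389732.4657 Pa/(kg/m^3)
Take the square root:
Vp = sqrt(67389732.4657) = 8209.12 m/s

8209.12


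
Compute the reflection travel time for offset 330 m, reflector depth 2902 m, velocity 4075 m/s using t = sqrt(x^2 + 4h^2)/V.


x^2 + 4h^2 = 330^2 + 4*2902^2 = 108900 + 33686416 = 33795316
sqrt(33795316) = 5813.3739
t = 5813.3739 / 4075 = 1.4266 s

1.4266


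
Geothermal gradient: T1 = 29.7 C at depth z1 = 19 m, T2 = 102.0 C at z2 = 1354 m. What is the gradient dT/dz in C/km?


dT = 102.0 - 29.7 = 72.3 C
dz = 1354 - 19 = 1335 m
gradient = dT/dz * 1000 = 72.3/1335 * 1000 = 54.1573 C/km

54.1573


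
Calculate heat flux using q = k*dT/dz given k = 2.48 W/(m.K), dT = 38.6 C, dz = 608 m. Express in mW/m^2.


q = k * dT / dz * 1000
= 2.48 * 38.6 / 608 * 1000
= 0.157447 * 1000
= 157.4474 mW/m^2

157.4474


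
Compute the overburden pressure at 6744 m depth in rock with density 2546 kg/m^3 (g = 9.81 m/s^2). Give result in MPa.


P = rho * g * z / 1e6
= 2546 * 9.81 * 6744 / 1e6
= 168439897.44 / 1e6
= 168.4399 MPa

168.4399


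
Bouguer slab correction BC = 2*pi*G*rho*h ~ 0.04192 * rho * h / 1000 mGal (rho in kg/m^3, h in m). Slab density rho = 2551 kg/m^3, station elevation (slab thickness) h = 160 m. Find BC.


BC = 0.04192 * rho * h / 1000
= 0.04192 * 2551 * 160 / 1000
= 17.1101 mGal

17.1101


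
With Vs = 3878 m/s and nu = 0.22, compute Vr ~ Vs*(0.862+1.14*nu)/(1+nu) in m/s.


Numerator factor = 0.862 + 1.14*0.22 = 1.1128
Denominator = 1 + 0.22 = 1.22
Vr = 3878 * 1.1128 / 1.22 = 3537.24 m/s

3537.24


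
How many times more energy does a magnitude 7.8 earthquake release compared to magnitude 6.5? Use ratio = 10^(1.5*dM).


M2 - M1 = 7.8 - 6.5 = 1.3
1.5 * 1.3 = 1.95
ratio = 10^1.95 = 89.13

89.13


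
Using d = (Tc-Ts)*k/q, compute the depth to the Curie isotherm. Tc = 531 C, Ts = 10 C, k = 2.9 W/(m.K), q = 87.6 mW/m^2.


T_Curie - T_surf = 531 - 10 = 521 C
Convert q to W/m^2: 87.6 mW/m^2 = 0.0876 W/m^2
d = 521 * 2.9 / 0.0876 = 17247.72 m

17247.72


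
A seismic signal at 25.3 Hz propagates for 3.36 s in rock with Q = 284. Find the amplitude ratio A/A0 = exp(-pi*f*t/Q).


pi*f*t/Q = pi*25.3*3.36/284 = 0.940354
A/A0 = exp(-0.940354) = 0.39049

0.39049


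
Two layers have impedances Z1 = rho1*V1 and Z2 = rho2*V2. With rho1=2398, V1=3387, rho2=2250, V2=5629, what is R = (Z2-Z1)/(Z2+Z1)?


Z1 = 2398 * 3387 = 8122026
Z2 = 2250 * 5629 = 12665250
R = (12665250 - 8122026) / (12665250 + 8122026) = 4543224 / 20787276 = 0.2186

0.2186


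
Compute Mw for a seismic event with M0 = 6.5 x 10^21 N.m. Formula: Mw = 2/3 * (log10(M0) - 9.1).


log10(M0) = log10(6.5 x 10^21) = 21.8129
Mw = 2/3 * (21.8129 - 9.1)
= 2/3 * 12.7129
= 8.48

8.48


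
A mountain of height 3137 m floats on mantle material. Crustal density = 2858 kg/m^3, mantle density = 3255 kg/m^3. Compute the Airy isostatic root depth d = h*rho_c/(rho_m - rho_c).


rho_m - rho_c = 3255 - 2858 = 397
d = 3137 * 2858 / 397
= 8965546 / 397
= 22583.24 m

22583.24


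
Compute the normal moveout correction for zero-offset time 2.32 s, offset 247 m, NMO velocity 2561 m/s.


x/Vnmo = 247/2561 = 0.096447
(x/Vnmo)^2 = 0.009302
t0^2 = 5.3824
sqrt(5.3824 + 0.009302) = 2.322004
dt = 2.322004 - 2.32 = 0.002004

0.002004


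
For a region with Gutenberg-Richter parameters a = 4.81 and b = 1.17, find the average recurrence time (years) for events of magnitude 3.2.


log10(N) = 4.81 - 1.17*3.2 = 1.066
N = 10^1.066 = 11.64126
T = 1/N = 1/11.64126 = 0.0859 years

0.0859


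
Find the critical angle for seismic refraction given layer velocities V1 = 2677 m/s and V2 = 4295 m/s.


V1/V2 = 2677/4295 = 0.623283
theta_c = arcsin(0.623283) = 38.5563 degrees

38.5563


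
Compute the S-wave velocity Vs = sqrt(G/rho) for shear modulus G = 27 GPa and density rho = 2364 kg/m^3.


Convert G to Pa: G = 27e9 Pa
Compute G/rho = 27e9 / 2364 = 11421319.797
Vs = sqrt(11421319.797) = 3379.54 m/s

3379.54


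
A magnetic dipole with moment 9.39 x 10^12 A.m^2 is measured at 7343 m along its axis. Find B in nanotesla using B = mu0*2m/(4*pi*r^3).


m = 9.39 x 10^12 = 9390000000000 A.m^2
2m = 18780000000000 A.m^2
r^3 = 7343^3 = 395931982607
B = (4pi*10^-7) * 18780000000000 / (4*pi * 395931982607) * 1e9
= 23599644.013767 / 4975428031517.57 * 1e9
= 4743.2389 nT

4743.2389


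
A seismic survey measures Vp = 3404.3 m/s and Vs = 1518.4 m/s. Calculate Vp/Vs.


Vp/Vs = 3404.3 / 1518.4
= 2.242

2.242


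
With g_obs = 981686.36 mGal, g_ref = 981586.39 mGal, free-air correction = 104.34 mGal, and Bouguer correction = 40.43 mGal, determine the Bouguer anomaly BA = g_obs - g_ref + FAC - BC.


BA = g_obs - g_ref + FAC - BC
= 981686.36 - 981586.39 + 104.34 - 40.43
= 163.88 mGal

163.88


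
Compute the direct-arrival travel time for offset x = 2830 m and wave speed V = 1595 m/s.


t = x / V
= 2830 / 1595
= 1.7743 s

1.7743


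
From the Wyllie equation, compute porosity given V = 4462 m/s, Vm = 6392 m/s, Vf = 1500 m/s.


1/V - 1/Vm = 1/4462 - 1/6392 = 6.767e-05
1/Vf - 1/Vm = 1/1500 - 1/6392 = 0.00051022
phi = 6.767e-05 / 0.00051022 = 0.1326

0.1326


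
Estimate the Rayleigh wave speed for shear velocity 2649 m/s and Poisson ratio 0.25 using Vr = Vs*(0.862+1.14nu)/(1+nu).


Numerator factor = 0.862 + 1.14*0.25 = 1.147
Denominator = 1 + 0.25 = 1.25
Vr = 2649 * 1.147 / 1.25 = 2430.72 m/s

2430.72


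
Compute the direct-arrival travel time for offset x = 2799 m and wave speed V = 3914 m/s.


t = x / V
= 2799 / 3914
= 0.7151 s

0.7151


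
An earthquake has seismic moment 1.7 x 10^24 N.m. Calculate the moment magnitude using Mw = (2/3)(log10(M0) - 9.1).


log10(M0) = log10(1.7 x 10^24) = 24.2304
Mw = 2/3 * (24.2304 - 9.1)
= 2/3 * 15.1304
= 10.09

10.09


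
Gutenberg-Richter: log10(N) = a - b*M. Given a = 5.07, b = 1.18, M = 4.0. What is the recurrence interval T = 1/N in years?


log10(N) = 5.07 - 1.18*4.0 = 0.35
N = 10^0.35 = 2.238721
T = 1/N = 1/2.238721 = 0.4467 years

0.4467


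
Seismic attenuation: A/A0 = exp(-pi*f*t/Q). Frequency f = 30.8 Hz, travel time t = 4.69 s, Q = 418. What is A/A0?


pi*f*t/Q = pi*30.8*4.69/418 = 1.085668
A/A0 = exp(-1.085668) = 0.337676

0.337676


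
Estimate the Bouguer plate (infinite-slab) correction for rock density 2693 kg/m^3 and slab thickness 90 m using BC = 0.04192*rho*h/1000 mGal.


BC = 0.04192 * rho * h / 1000
= 0.04192 * 2693 * 90 / 1000
= 10.1602 mGal

10.1602
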